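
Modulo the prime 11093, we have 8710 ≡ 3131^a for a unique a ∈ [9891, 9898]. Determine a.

Compute 3131^9891 mod 11093 = 6698, then multiply by 3131 repeatedly:
  3131^9891=6698  3131^9892=5668  3131^9893=8801  3131^9894=919  3131^9895=4302
  3131^9896=2660  3131^9897=8710
Found 8710 at exponent 9897.

9897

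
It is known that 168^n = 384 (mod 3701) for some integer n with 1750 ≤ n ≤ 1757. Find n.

1756

Compute 168^1750 mod 3701 = 771, then multiply by 168 repeatedly:
  168^1750=771  168^1751=3694  168^1752=2525  168^1753=2286  168^1754=2845
  168^1755=531  168^1756=384
Found 384 at exponent 1756.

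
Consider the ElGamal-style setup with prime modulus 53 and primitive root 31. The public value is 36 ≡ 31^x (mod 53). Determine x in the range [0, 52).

20

Successive powers of 31 modulo 53:
  31^0=1  31^1=31  31^2=7  31^3=5  31^4=49  31^5=35
  31^6=25  31^7=33  31^8=16  31^9=19  31^10=6  31^11=27
  31^12=42  31^13=30  31^14=29  31^15=51  31^16=44  31^17=39
  31^18=43  31^19=8  31^20=36
So 31^20 ≡ 36 (mod 53), giving x = 20.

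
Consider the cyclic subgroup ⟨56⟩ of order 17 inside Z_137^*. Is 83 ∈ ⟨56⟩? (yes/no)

no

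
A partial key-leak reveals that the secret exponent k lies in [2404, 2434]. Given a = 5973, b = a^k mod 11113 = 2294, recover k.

2408

Compute 5973^2404 mod 11113 = 11006, then multiply by 5973 repeatedly:
  5973^2404=11006  5973^2405=5443  5973^2406=5514  5973^2407=7303  5973^2408=2294
Found 2294 at exponent 2408.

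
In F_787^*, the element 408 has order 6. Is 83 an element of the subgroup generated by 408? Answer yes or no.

no

83 ∈ ⟨408⟩ iff 83^6 ≡ 1 (mod 787), since |⟨408⟩| = 6.
83^6 mod 787 = 402.
Since 402 ≠ 1, 83 does not lie in the subgroup.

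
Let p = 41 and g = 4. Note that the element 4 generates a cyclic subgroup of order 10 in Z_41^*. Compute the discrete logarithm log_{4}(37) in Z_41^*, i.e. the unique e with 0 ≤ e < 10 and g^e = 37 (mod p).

Successive powers of 4 modulo 41:
  4^0=1  4^1=4  4^2=16  4^3=23  4^4=10  4^5=40
  4^6=37
So 4^6 ≡ 37 (mod 41), giving e = 6.

6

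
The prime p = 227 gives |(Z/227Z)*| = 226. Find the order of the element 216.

226

The order of 216 must divide p − 1 = 226 = 2 · 113.
Divisors: 1, 2, 113, 226.
Check each in increasing order: 216^1 ≡ 216;  216^2 ≡ 121;  216^113 ≡ 226;  216^226 ≡ 1.
Smallest exponent giving 1 is 226.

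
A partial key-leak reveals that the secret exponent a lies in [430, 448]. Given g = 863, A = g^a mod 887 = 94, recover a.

440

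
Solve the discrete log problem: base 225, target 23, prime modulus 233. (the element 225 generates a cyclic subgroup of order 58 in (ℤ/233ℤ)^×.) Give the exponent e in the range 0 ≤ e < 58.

Baby-step giant-step with m = ceil(sqrt(58)) = 8.
Baby table (225^j mod 233 for j=0..7):
  0:1  1:225  2:64  3:187  4:135  5:85  6:19  7:81
Giant step factor: 225^(-8) ≡ 32 (mod 233).
Scan 23·32^i mod 233 for i = 0, 1, …:
  i=0: 23   i=1: 37   i=2: 19
Match at i=2, j=6: e = 2·8 + 6 = 22.

22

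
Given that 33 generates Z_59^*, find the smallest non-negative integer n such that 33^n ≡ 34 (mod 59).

Baby-step giant-step with m = ceil(sqrt(58)) = 8.
Baby table (33^j mod 59 for j=0..7):
  0:1  1:33  2:27  3:6  4:21  5:44  6:36  7:8
Giant step factor: 33^(-8) ≡ 19 (mod 59).
Scan 34·19^i mod 59 for i = 0, 1, …:
  i=0: 34   i=1: 56   i=2: 2   i=3: 38
  i=4: 14   i=5: 30   i=6: 39   i=7: 33
Match at i=7, j=1: n = 7·8 + 1 = 57.

57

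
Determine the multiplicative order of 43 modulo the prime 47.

46

The order of 43 must divide p − 1 = 46 = 2 · 23.
Divisors: 1, 2, 23, 46.
Check each in increasing order: 43^1 ≡ 43;  43^2 ≡ 16;  43^23 ≡ 46;  43^46 ≡ 1.
Smallest exponent giving 1 is 46.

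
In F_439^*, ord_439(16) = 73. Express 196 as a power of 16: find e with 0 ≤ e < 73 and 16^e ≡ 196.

Successive powers of 16 modulo 439:
  16^0=1  16^1=16  16^2=256  16^3=145  16^4=125  16^5=244
  16^6=392  16^7=126  16^8=260  16^9=209  16^10=271  16^11=385
  16^12=14  16^13=224  16^14=72  16^15=274  16^16=433  16^17=343
  16^18=220  16^19=8  16^20=128  16^21=292  16^22=282  16^23=122
  16^24=196
So 16^24 ≡ 196 (mod 439), giving e = 24.

24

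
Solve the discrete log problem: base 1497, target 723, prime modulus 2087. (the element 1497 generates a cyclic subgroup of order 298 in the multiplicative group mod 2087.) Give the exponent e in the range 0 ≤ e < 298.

Baby-step giant-step with m = ceil(sqrt(298)) = 18.
Baby table (1497^j mod 2087 for j=0..17):
  0:1  1:1497  2:1658  3:583  4:385  5:333  6:1795  7:1146
  8:48  9:898  10:278  11:853  12:1784  13:1375  14:593  15:746
  16:217  17:1364
Giant step factor: 1497^(-18) ≡ 1663 (mod 2087).
Scan 723·1663^i mod 2087 for i = 0, 1, …:
  i=0: 723   i=1: 237   i=2: 1775   i=3: 807
  i=4: 100   i=5: 1427   i=6: 182   i=7: 51
  i=8: 1333   i=9: 385
Match at i=9, j=4: e = 9·18 + 4 = 166.

166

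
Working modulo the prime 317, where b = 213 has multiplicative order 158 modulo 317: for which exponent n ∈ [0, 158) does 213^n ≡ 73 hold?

51

Baby-step giant-step with m = ceil(sqrt(158)) = 13.
Baby table (213^j mod 317 for j=0..12):
  0:1  1:213  2:38  3:169  4:176  5:82  6:31  7:263
  8:227  9:167  10:67  11:6  12:10
Giant step factor: 213^(-13) ≡ 260 (mod 317).
Scan 73·260^i mod 317 for i = 0, 1, …:
  i=0: 73   i=1: 277   i=2: 61   i=3: 10
Match at i=3, j=12: n = 3·13 + 12 = 51.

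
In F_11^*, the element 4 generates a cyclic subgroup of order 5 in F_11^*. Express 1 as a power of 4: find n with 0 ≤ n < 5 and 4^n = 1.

Successive powers of 4 modulo 11:
  4^0=1
So 4^0 ≡ 1 (mod 11), giving n = 0.

0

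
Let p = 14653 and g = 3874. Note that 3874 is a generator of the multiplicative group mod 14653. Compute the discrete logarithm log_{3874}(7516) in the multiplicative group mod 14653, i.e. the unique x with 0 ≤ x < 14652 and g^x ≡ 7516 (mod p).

13357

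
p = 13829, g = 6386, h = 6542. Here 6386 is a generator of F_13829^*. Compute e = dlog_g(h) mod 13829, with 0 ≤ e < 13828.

12381

Baby-step giant-step with m = ceil(sqrt(13828)) = 118.
Baby table (6386^j mod 13829 for j=0..117):
  0:1  1:6386  2:13104  3:2865  4:123  5:11054  6:7628  7:6670
  8:1300  9:4400  10:11701  11:4499  12:7781  13:1869  14:1007  15:217
  16:2862  17:8623  18:13229  19:12862  20:6301  21:9625  22:9174  23:5520
  24:599  25:8410  26:8253  27:1339  28:4532  29:11084  30:5602  31:12578
  32:4276  33:8090  34:11425  35:12075  36:446  37:13211  38:8546  39:5522
  40:13371  41:6960  42:154  43:1585  44:12811  45:12511  46:5113  47:1349
  48:13076  49:3834  50:6594  51:13808  52:4184  53:1396  54:8980  55:11246
  56:2959  57:5760  58:12049  59:358  60:4403  61:3201  62:2324  63:2547
  64:2238  65:6511  66:9272  67:9043  68:12523  69:12600  70:6478  71:5969
  72:5310  73:952  74:8541  75:1250  76:3167  77:6464  78:13368  79:1631
  80:2329  81:6819  82:12442  83:7007  84:9887  85:8997  86:9176  87:4463
  88:12978  89:311  90:8499  91:9618  92:5959  93:10595  94:8202  95:7549
  96:20  97:3259  98:13158  99:1984  100:2460  101:13645  102:441  103:8939
  104:12171  105:5026  106:12756  107:7006  108:3501  109:9722  110:6311  111:4340
  112:1924  113:6512  114:1829  115:8318  116:1559  117:12723
Giant step factor: 6386^(-118) ≡ 2476 (mod 13829).
Scan 6542·2476^i mod 13829 for i = 0, 1, …:
  i=0: 6542   i=1: 4233   i=2: 12355   i=3: 1232
  i=4: 8052   i=5: 9163   i=6: 8028   i=7: 5055
  i=8: 935   i=9: 5617     …   i=103: 3679
  i=104: 9722
Match at i=104, j=109: e = 104·118 + 109 = 12381.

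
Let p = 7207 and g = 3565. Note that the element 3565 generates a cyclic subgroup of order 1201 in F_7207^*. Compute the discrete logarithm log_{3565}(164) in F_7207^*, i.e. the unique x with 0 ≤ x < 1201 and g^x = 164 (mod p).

263

Baby-step giant-step with m = ceil(sqrt(1201)) = 35.
Baby table (3565^j mod 7207 for j=0..34):
  0:1  1:3565  2:3284  3:3292  4:2984  5:428  6:5143  7:187
  8:3611  9:1513  10:3009  11:3069  12:759  13:3210  14:6141  15:5006
  16:1858  17:537  18:4550  19:5000  20:2089  21:2454  22:6419  23:1510
  24:6728  25:424  26:5297  27:1465  28:4857  29:3991  30:1297  31:4118
  32:11  33:3180  34:89
Giant step factor: 3565^(-35) ≡ 5334 (mod 7207).
Scan 164·5334^i mod 7207 for i = 0, 1, …:
  i=0: 164   i=1: 2729   i=2: 5553   i=3: 6139
  i=4: 4025   i=5: 6904   i=6: 5373   i=7: 4550
Match at i=7, j=18: x = 7·35 + 18 = 263.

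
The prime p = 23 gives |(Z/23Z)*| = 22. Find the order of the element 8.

The order of 8 must divide p − 1 = 22 = 2 · 11.
Divisors: 1, 2, 11, 22.
Check each in increasing order: 8^1 ≡ 8;  8^2 ≡ 18;  8^11 ≡ 1.
Smallest exponent giving 1 is 11.

11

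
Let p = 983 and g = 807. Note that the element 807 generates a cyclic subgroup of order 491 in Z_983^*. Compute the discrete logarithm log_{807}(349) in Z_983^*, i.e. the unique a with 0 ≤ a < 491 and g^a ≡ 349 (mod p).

8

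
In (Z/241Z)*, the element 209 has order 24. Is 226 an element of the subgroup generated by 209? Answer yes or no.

⟨209⟩ has order 24; its elements mod 241 are {1, 2, 4, 8, 15, 16, 30, 32, 60, 64, 113, 120, 121, 128, 177, 181, 209, 211, 225, 226, 233, 237, 239, 240}.
226 is in this set.

yes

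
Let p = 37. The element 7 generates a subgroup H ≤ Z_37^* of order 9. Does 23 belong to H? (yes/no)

23 ∈ ⟨7⟩ iff 23^9 ≡ 1 (mod 37), since |⟨7⟩| = 9.
23^9 mod 37 = 6.
Since 6 ≠ 1, 23 does not lie in the subgroup.

no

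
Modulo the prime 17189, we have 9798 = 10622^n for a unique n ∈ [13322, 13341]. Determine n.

Compute 10622^13322 mod 17189 = 6126, then multiply by 10622 repeatedly:
  10622^13322=6126  10622^13323=10007  10622^13324=14767  10622^13325=5449  10622^13326=3915
  10622^13327=4939  10622^13328=1230  10622^13329=1420  10622^13330=8487  10622^13331=9798
Found 9798 at exponent 13331.

13331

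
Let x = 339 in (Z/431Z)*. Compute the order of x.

430

The order of 339 must divide p − 1 = 430 = 2 · 5 · 43.
Divisors: 1, 2, 5, 10, 43, 86, 215, 430.
Check each in increasing order: 339^1 ≡ 339;  339^2 ≡ 275;  339^5 ≡ 133;  339^10 ≡ 18;  339^43 ≡ 315;  339^86 ≡ 95;  339^215 ≡ 430;  339^430 ≡ 1.
Smallest exponent giving 1 is 430.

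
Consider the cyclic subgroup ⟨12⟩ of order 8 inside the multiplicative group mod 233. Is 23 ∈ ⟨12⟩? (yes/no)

no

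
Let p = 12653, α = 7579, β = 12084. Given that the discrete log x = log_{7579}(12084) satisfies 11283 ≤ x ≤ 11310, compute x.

11291

Compute 7579^11283 mod 12653 = 9476, then multiply by 7579 repeatedly:
  7579^11283=9476  7579^11284=176  7579^11285=5339  7579^11286=12640  7579^11287=2697
  7579^11288=5968  7579^11289=9650  7579^11290=3010  7579^11291=12084
Found 12084 at exponent 11291.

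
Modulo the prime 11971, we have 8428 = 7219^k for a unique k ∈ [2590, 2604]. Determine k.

Compute 7219^2590 mod 11971 = 10255, then multiply by 7219 repeatedly:
  7219^2590=10255  7219^2591=2181  7219^2592=2774  7219^2593=9994  7219^2594=9440
  7219^2595=8428
Found 8428 at exponent 2595.

2595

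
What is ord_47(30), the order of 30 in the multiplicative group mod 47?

46

The order of 30 must divide p − 1 = 46 = 2 · 23.
Divisors: 1, 2, 23, 46.
Check each in increasing order: 30^1 ≡ 30;  30^2 ≡ 7;  30^23 ≡ 46;  30^46 ≡ 1.
Smallest exponent giving 1 is 46.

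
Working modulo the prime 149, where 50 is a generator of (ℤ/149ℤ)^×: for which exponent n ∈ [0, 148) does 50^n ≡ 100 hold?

18

Successive powers of 50 modulo 149:
  50^0=1  50^1=50  50^2=116  50^3=138  50^4=46  50^5=65
  50^6=121  50^7=90  50^8=30  50^9=10  50^10=53  50^11=117
  50^12=39  50^13=13  50^14=54  50^15=18  50^16=6  50^17=2
  50^18=100
So 50^18 ≡ 100 (mod 149), giving n = 18.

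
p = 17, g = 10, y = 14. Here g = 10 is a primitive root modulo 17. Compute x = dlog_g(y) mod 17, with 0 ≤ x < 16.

3

Successive powers of 10 modulo 17:
  10^0=1  10^1=10  10^2=15  10^3=14
So 10^3 ≡ 14 (mod 17), giving x = 3.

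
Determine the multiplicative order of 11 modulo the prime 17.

16

The order of 11 must divide p − 1 = 16 = 2^4.
Divisors: 1, 2, 4, 8, 16.
Check each in increasing order: 11^1 ≡ 11;  11^2 ≡ 2;  11^4 ≡ 4;  11^8 ≡ 16;  11^16 ≡ 1.
Smallest exponent giving 1 is 16.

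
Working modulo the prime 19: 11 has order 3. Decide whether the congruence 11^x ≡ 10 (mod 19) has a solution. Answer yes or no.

no

10 ∈ ⟨11⟩ iff 10^3 ≡ 1 (mod 19), since |⟨11⟩| = 3.
10^3 mod 19 = 12.
Since 12 ≠ 1, 10 does not lie in the subgroup.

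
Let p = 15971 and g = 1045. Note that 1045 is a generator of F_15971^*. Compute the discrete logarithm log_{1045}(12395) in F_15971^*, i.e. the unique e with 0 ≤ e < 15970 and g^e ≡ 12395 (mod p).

10340

Baby-step giant-step with m = ceil(sqrt(15970)) = 127.
Baby table (1045^j mod 15971 for j=0..126):
  0:1  1:1045  2:5997  3:6233  4:13288  5:7161  6:8817  7:14469
  8:11539  9:150  10:13011  11:5174  12:8632  13:12796  14:4093  15:12928
  16:14265  17:5982  18:6529  19:3188  20:9492  21:1149  22:2880  23:7052
  24:6709  25:15607  26:2924  27:5119  28:15041  29:2381  30:12640  31:783
  32:3714  33:177  34:9284  35:7383  36:1242  37:4239  38:5788  39:11422
  40:5653  41:14086  42:10579  43:3123  44:5451  45:10619  46:12981  47:5766
  48:4403  49:1487  50:4728  51:5721  52:5291  53:3129  54:11721  55:14659
  56:2466  57:5639  58:15427  59:6476  60:11687  61:11071  62:6191  63:1340
  64:10823  65:2567  66:15358  67:14226  68:13140  69:12211  70:15637  71:2332
  72:9348  73:10379  74:1746  75:3876  76:9757  77:6567  78:10956  79:13784
  80:14409  81:12723  82:7663  83:6364  84:6444  85:10189  86:10819  87:14358
  88:7341  89:5265  90:7901  91:15509  92:12311  93:8340  94:11105  95:9779
  96:13586  97:15122  98:7171  99:3296  100:10555  101:9985  102:5262  103:4766
  104:13489  105:9583  106:418  107:5593  108:15270  109:2121  110:12447  111:6721
  112:12176  113:11004  114:60  115:14787  116:8458  117:6647  118:14701  119:14414
  120:1977  121:5706  122:5587  123:9000  124:14052  125:6991  126:6848
Giant step factor: 1045^(-127) ≡ 7833 (mod 15971).
Scan 12395·7833^i mod 15971 for i = 0, 1, …:
  i=0: 12395   i=1: 2326   i=2: 12618   i=3: 8246
  i=4: 4194   i=5: 15226   i=6: 9801   i=7: 14607
  i=8: 387   i=9: 12852     …   i=80: 11133
  i=81: 3129
Match at i=81, j=53: e = 81·127 + 53 = 10340.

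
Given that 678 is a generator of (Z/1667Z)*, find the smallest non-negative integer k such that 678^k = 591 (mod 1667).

815

Baby-step giant-step with m = ceil(sqrt(1666)) = 41.
Baby table (678^j mod 1667 for j=0..40):
  0:1  1:678  2:1259  3:98  4:1431  5:24  6:1269  7:210
  8:685  9:1004  10:576  11:450  12:39  13:1437  14:758  15:488
  16:798  17:936  18:1148  19:1522  20:43  21:815  22:793  23:880
  24:1521  25:1032  26:1223  27:695  28:1116  29:1497  30:1430  31:1013
  32:10  33:112  34:921  35:980  36:974  37:240  38:1021  39:433
  40:182
Giant step factor: 678^(-41) ≡ 1009 (mod 1667).
Scan 591·1009^i mod 1667 for i = 0, 1, …:
  i=0: 591   i=1: 1200   i=2: 558   i=3: 1243
  i=4: 603   i=5: 1639   i=6: 87   i=7: 1099
  i=8: 336   i=9: 623     …   i=18: 338
  i=19: 974
Match at i=19, j=36: k = 19·41 + 36 = 815.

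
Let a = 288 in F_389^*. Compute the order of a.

388

The order of 288 must divide p − 1 = 388 = 2^2 · 97.
Divisors: 1, 2, 4, 97, 194, 388.
Check each in increasing order: 288^1 ≡ 288;  288^2 ≡ 87;  288^4 ≡ 178;  288^97 ≡ 274;  288^194 ≡ 388;  288^388 ≡ 1.
Smallest exponent giving 1 is 388.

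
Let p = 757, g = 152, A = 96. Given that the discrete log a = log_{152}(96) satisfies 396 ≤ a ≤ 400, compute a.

397

Compute 152^396 mod 757 = 160, then multiply by 152 repeatedly:
  152^396=160  152^397=96
Found 96 at exponent 397.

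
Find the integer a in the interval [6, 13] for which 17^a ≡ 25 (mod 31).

Compute 17^6 mod 31 = 8, then multiply by 17 repeatedly:
  17^6=8  17^7=12  17^8=18  17^9=27  17^10=25
Found 25 at exponent 10.

10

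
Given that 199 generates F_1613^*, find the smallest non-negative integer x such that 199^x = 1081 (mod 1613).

Baby-step giant-step with m = ceil(sqrt(1612)) = 41.
Baby table (199^j mod 1613 for j=0..40):
  0:1  1:199  2:889  3:1094  4:1564  5:1540  6:1603  7:1236
  8:788  9:351  10:490  11:730  12:100  13:544  14:185  15:1329
  16:1552  17:765  18:613  19:1012  20:1376  21:1227  22:610  23:415
  24:322  25:1171  26:757  27:634  28:352  29:689  30:6  31:1194
  32:495  33:112  34:1319  35:1175  36:1553  37:964  38:1502  39:493
  40:1327
Giant step factor: 199^(-41) ≡ 745 (mod 1613).
Scan 1081·745^i mod 1613 for i = 0, 1, …:
  i=0: 1081   i=1: 458   i=2: 867   i=3: 715
  i=4: 385   i=5: 1324   i=6: 837   i=7: 947
  i=8: 634
Match at i=8, j=27: x = 8·41 + 27 = 355.

355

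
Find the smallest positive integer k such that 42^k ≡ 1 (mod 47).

The order of 42 must divide p − 1 = 46 = 2 · 23.
Divisors: 1, 2, 23, 46.
Check each in increasing order: 42^1 ≡ 42;  42^2 ≡ 25;  42^23 ≡ 1.
Smallest exponent giving 1 is 23.

23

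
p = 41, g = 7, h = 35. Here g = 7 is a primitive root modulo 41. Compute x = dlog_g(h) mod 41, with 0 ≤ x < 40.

19

Successive powers of 7 modulo 41:
  7^0=1  7^1=7  7^2=8  7^3=15  7^4=23  7^5=38
  7^6=20  7^7=17  7^8=37  7^9=13  7^10=9  7^11=22
  7^12=31  7^13=12  7^14=2  7^15=14  7^16=16  7^17=30
  7^18=5  7^19=35
So 7^19 ≡ 35 (mod 41), giving x = 19.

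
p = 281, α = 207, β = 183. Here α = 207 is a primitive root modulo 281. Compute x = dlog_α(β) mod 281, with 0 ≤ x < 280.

Baby-step giant-step with m = ceil(sqrt(280)) = 17.
Baby table (207^j mod 281 for j=0..16):
  0:1  1:207  2:137  3:259  4:223  5:77  6:203  7:152
  8:273  9:30  10:28  11:176  12:183  13:227  14:62  15:189
  16:64
Giant step factor: 207^(-17) ≡ 48 (mod 281).
Scan 183·48^i mod 281 for i = 0, 1, …:
  i=0: 183
Match at i=0, j=12: x = 0·17 + 12 = 12.

12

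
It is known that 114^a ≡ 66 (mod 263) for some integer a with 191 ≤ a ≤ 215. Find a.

194

Compute 114^191 mod 263 = 175, then multiply by 114 repeatedly:
  114^191=175  114^192=225  114^193=139  114^194=66
Found 66 at exponent 194.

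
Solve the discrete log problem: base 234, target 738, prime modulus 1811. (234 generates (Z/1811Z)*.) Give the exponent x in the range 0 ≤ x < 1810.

886

Baby-step giant-step with m = ceil(sqrt(1810)) = 43.
Baby table (234^j mod 1811 for j=0..42):
  0:1  1:234  2:426  3:79  4:376  5:1056  6:808  7:728
  8:118  9:447  10:1371  11:267  12:904  13:1460  14:1172  15:787
  16:1247  17:227  18:599  19:719  20:1634  21:235  22:660  23:505
  24:455  25:1432  26:53  27:1536  28:846  29:565  30:7  31:1638
  32:1171  33:553  34:821  35:148  36:223  37:1474  38:826  39:1318
  40:542  41:58  42:895
Giant step factor: 234^(-43) ≡ 1483 (mod 1811).
Scan 738·1483^i mod 1811 for i = 0, 1, …:
  i=0: 738   i=1: 610   i=2: 941   i=3: 1033
  i=4: 1644   i=5: 446   i=6: 403   i=7: 19
  i=8: 1012   i=9: 1288     …   i=19: 171
  i=20: 53
Match at i=20, j=26: x = 20·43 + 26 = 886.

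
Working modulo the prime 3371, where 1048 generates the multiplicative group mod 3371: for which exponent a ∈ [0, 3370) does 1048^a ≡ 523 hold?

1602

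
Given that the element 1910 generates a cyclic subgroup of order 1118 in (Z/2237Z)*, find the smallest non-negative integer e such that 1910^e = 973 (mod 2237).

14

Successive powers of 1910 modulo 2237:
  1910^0=1  1910^1=1910  1910^2=1790  1910^3=764  1910^4=716  1910^5=753
  1910^6=2076  1910^7=1196  1910^8=383  1910^9=31  1910^10=1048  1910^11=1802
  1910^12=1314  1910^13=2063  1910^14=973
So 1910^14 ≡ 973 (mod 2237), giving e = 14.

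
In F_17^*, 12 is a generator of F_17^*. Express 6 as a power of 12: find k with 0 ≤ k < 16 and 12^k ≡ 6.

Successive powers of 12 modulo 17:
  12^0=1  12^1=12  12^2=8  12^3=11  12^4=13  12^5=3
  12^6=2  12^7=7  12^8=16  12^9=5  12^10=9  12^11=6
So 12^11 ≡ 6 (mod 17), giving k = 11.

11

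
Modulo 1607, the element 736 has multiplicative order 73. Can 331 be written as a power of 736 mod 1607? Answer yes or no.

no

331 ∈ ⟨736⟩ iff 331^73 ≡ 1 (mod 1607), since |⟨736⟩| = 73.
331^73 mod 1607 = 1279.
Since 1279 ≠ 1, 331 does not lie in the subgroup.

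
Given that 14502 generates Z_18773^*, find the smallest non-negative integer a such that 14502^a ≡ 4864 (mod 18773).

18580

Baby-step giant-step with m = ceil(sqrt(18772)) = 138.
Baby table (14502^j mod 18773 for j=0..137):
  0:1  1:14502  2:12858  3:13280  4:13126  5:13805  6:4838  7:5975
  8:12055  9:7434  10:13302  11:13029  12:15086  13:15403  14:13152  15:15397
  16:1232  17:13341  18:15417  19:9677  20:7679  21:18195  22:9375  23:2184
  24:2317  25:16237  26:18008  27:813  28:682  29:15766  30:2165  31:8374
  32:15984  33:9737  34:14241  35:1209  36:17709  37:1278  38:4605  39:6149
  40:1048  41:10739  42:14943  43:6647  44:14212  45:12430  46:1514  47:10391
  48:18184  49:37  50:10930  51:6421  52:3262  53:16337  54:3914  55:10049
  56:14572  57:14256  58:12236  59:4076  60:12748  61:13765  62:6721  63:17299
  64:6499  65:8038  66:5519  67:7239  68:1362  69:2528  70:16160  71:8961
  72:5716  73:10637  74:33  75:9241  76:11308  77:6461  78:1379  79:5013
  80:9470  81:9445  82:3582  83:1273  84:7187  85:16951  86:9740  87:1428
  88:2237  89:1230  90:3110  91:8474  92:1890  93:200  94:9358  95:18472
  96:9007  97:15753  98:1369  99:10177  100:12301  101:8056  102:3733  103:13407
  104:15126  105:13520  106:1828  107:2180  108:628  109:2351  110:2434  111:4628
  112:1781  113:15187  114:15811  115:16473  116:5021  117:12848  118:18444  119:15957
  120:12416  121:4989  122:18109  123:1221  124:4003  125:5390  126:13781  127:13477
  128:16524  129:12476  130:11551  131:1123  132:9555  133:3097  134:7678  135:3693
  136:15290  137:7677
Giant step factor: 14502^(-138) ≡ 1874 (mod 18773).
Scan 4864·1874^i mod 18773 for i = 0, 1, …:
  i=0: 4864   i=1: 10231   i=2: 5661   i=3: 1969
  i=4: 10398   i=5: 18251   i=6: 16741   i=7: 2951
  i=8: 10912   i=9: 5291     …   i=133: 18664
  i=134: 2237
Match at i=134, j=88: a = 134·138 + 88 = 18580.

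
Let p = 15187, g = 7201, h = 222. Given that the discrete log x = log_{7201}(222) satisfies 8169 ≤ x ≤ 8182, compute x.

8173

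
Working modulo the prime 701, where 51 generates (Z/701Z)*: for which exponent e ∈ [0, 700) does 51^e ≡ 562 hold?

Baby-step giant-step with m = ceil(sqrt(700)) = 27.
Baby table (51^j mod 701 for j=0..26):
  0:1  1:51  2:498  3:162  4:551  5:61  6:307  7:235
  8:68  9:664  10:216  11:501  12:315  13:643  14:547  15:558
  16:418  17:288  18:668  19:420  20:390  21:262  22:43  23:90
  24:384  25:657  26:560
Giant step factor: 51^(-27) ≡ 457 (mod 701).
Scan 562·457^i mod 701 for i = 0, 1, …:
  i=0: 562   i=1: 268   i=2: 502   i=3: 187
  i=4: 638   i=5: 651   i=6: 283   i=7: 347
  i=8: 153   i=9: 522     …   i=18: 647
  i=19: 558
Match at i=19, j=15: e = 19·27 + 15 = 528.

528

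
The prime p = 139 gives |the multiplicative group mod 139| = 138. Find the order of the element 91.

23

The order of 91 must divide p − 1 = 138 = 2 · 3 · 23.
Divisors: 1, 2, 3, 6, 23, 46, 69, 138.
Check each in increasing order: 91^1 ≡ 91;  91^2 ≡ 80;  91^3 ≡ 52;  91^6 ≡ 63;  91^23 ≡ 1.
Smallest exponent giving 1 is 23.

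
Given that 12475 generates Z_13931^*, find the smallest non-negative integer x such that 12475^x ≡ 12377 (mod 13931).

Baby-step giant-step with m = ceil(sqrt(13930)) = 119.
Baby table (12475^j mod 13931 for j=0..118):
  0:1  1:12475  2:2424  3:9130  4:10825  5:8692  6:7727  7:5736
  8:6984  9:926  10:3051  11:1733  12:12194  13:7561  14:10605  15:8599
  16:3825  17:3200  18:7685  19:11164  20:2693  21:7534  22:8124  23:12806
  24:8073  25:3476  26:9828  27:11500  28:1062  29:69  30:10984  31:84
  32:3075  33:8582  34:715  35:3785  36:5716  37:8242  38:8170  39:1554
  40:8129  41:5526  42:6262  43:7333  44:8229  45:13167  46:11835  47:887
  48:4111  49:4714  50:4399  51:3316  52:5961  53:13728  54:3017  55:9444
  56:13364  57:3623  58:4761  59:5622  60:5796  61:3210  62:7056  63:7542
  64:10407  65:4336  66:11458  67:6490  68:9709  69:3661  70:5157  71:217
  72:4461  73:10561  74:3008  75:8617  76:5479  77:5039  78:4853  79:10980
  80:5908  81:7310  82:13855  83:13139  84:10810  85:2670  86:13160  87:8096
  88:11781  89:9856  90:12525  91:13210  92:4951  93:7602  94:6633  95:10466
  96:2018  97:1233  98:1851  99:7558  100:1042  101:1327  102:4297  103:12518
  104:9471  105:1914  106:13347  107:513  108:5346  109:3653  110:2874  111:8687
  112:1076  113:7547  114:3127  115:2525  116:1384  117:4891  118:11376
Giant step factor: 12475^(-119) ≡ 6647 (mod 13931).
Scan 12377·6647^i mod 13931 for i = 0, 1, …:
  i=0: 12377   i=1: 7364   i=2: 8905   i=3: 12647
  i=4: 4955   i=5: 3001   i=6: 12386   i=7: 11463
  i=8: 5922   i=9: 8459     …   i=57: 2086
  i=58: 4297
Match at i=58, j=102: x = 58·119 + 102 = 7004.

7004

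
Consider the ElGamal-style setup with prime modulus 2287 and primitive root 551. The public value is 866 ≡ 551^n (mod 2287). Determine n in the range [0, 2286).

855

Baby-step giant-step with m = ceil(sqrt(2286)) = 48.
Baby table (551^j mod 2287 for j=0..47):
  0:1  1:551  2:1717  3:1536  4:146  5:401  6:1399  7:130
  8:733  9:1371  10:711  11:684  12:1816  13:1197  14:891  15:1523
  16:2131  17:950  18:2014  19:519  20:94  21:1480  22:1308  23:303
  24:2  25:1102  26:1147  27:785  28:292  29:802  30:511  31:260
  32:1466  33:455  34:1422  35:1368  36:1345  37:107  38:1782  39:759
  40:1975  41:1900  42:1741  43:1038  44:188  45:673  46:329  47:606
Giant step factor: 551^(-48) ≡ 572 (mod 2287).
Scan 866·572^i mod 2287 for i = 0, 1, …:
  i=0: 866   i=1: 1360   i=2: 340   i=3: 85
  i=4: 593   i=5: 720   i=6: 180   i=7: 45
  i=8: 583   i=9: 1861     …   i=16: 749
  i=17: 759
Match at i=17, j=39: n = 17·48 + 39 = 855.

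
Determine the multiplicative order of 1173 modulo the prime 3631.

1815

The order of 1173 must divide p − 1 = 3630 = 2 · 3 · 5 · 11^2.
Divisors: 1, 2, 3, 5, 6, 10, 11, 15, 22, 30, 33, 55, 66, 110, 121, 165, 242, 330, 363, 605, 726, 1210, 1815, 3630.
Check each in increasing order: 1173^1 ≡ 1173;  1173^2 ≡ 3411;  1173^3 ≡ 3372;  1173^5 ≡ 2515;  1173^6 ≡ 1723;  1173^10 ≡ 23;  1173^11 ≡ 1562;  1173^15 ≡ 3380;  1173^22 ≡ 3443;  1173^30 ≡ 1274;  1173^33 ≡ 455;  1173^55 ≡ 1604;  1173^66 ≡ 58;  1173^110 ≡ 2068;  1173^121 ≡ 2257;  1173^165 ≡ 1969;  1173^242 ≡ 3387;  1173^330 ≡ 2684;  1173^363 ≡ 1204;  1173^605 ≡ 335;  1173^726 ≡ 847;  1173^1210 ≡ 3295;  1173^1815 ≡ 1.
Smallest exponent giving 1 is 1815.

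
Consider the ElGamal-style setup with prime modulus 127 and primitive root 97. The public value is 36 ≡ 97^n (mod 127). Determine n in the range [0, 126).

8

Successive powers of 97 modulo 127:
  97^0=1  97^1=97  97^2=11  97^3=51  97^4=121  97^5=53
  97^6=61  97^7=75  97^8=36
So 97^8 ≡ 36 (mod 127), giving n = 8.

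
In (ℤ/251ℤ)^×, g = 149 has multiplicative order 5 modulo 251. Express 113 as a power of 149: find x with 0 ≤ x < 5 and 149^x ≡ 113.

Successive powers of 149 modulo 251:
  149^0=1  149^1=149  149^2=113
So 149^2 ≡ 113 (mod 251), giving x = 2.

2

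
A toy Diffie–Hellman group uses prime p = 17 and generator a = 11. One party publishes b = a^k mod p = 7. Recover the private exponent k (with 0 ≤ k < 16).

13

Successive powers of 11 modulo 17:
  11^0=1  11^1=11  11^2=2  11^3=5  11^4=4  11^5=10
  11^6=8  11^7=3  11^8=16  11^9=6  11^10=15  11^11=12
  11^12=13  11^13=7
So 11^13 ≡ 7 (mod 17), giving k = 13.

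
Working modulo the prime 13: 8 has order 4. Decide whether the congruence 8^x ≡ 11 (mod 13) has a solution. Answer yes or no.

no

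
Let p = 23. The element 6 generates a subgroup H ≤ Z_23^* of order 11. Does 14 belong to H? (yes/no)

no

14 ∈ ⟨6⟩ iff 14^11 ≡ 1 (mod 23), since |⟨6⟩| = 11.
14^11 mod 23 = 22.
Since 22 ≠ 1, 14 does not lie in the subgroup.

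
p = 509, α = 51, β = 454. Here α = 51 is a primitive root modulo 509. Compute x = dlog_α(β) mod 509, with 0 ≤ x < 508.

326

Baby-step giant-step with m = ceil(sqrt(508)) = 23.
Baby table (51^j mod 509 for j=0..22):
  0:1  1:51  2:56  3:311  4:82  5:110  6:11  7:52
  8:107  9:367  10:393  11:192  12:121  13:63  14:159  15:474
  16:251  17:76  18:313  19:184  20:222  21:124  22:216
Giant step factor: 51^(-23) ≡ 165 (mod 509).
Scan 454·165^i mod 509 for i = 0, 1, …:
  i=0: 454   i=1: 87   i=2: 103   i=3: 198
  i=4: 94   i=5: 240   i=6: 407   i=7: 476
  i=8: 154   i=9: 469     …   i=13: 346
  i=14: 82
Match at i=14, j=4: x = 14·23 + 4 = 326.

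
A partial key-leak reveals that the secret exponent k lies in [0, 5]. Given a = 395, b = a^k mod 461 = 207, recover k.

Compute 395^0 mod 461 = 1, then multiply by 395 repeatedly:
  395^0=1  395^1=395  395^2=207
Found 207 at exponent 2.

2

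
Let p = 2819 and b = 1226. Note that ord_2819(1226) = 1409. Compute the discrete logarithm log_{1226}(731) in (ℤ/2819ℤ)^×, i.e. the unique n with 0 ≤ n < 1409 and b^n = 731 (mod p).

209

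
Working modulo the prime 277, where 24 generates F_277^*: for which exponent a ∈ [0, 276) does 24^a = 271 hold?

85

Baby-step giant-step with m = ceil(sqrt(276)) = 17.
Baby table (24^j mod 277 for j=0..16):
  0:1  1:24  2:22  3:251  4:207  5:259  6:122  7:158
  8:191  9:152  10:47  11:20  12:203  13:163  14:34  15:262
  16:194
Giant step factor: 24^(-17) ≡ 162 (mod 277).
Scan 271·162^i mod 277 for i = 0, 1, …:
  i=0: 271   i=1: 136   i=2: 149   i=3: 39
  i=4: 224   i=5: 1
Match at i=5, j=0: a = 5·17 + 0 = 85.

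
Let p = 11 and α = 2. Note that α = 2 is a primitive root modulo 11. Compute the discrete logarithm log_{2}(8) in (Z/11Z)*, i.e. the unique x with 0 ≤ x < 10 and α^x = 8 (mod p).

Successive powers of 2 modulo 11:
  2^0=1  2^1=2  2^2=4  2^3=8
So 2^3 ≡ 8 (mod 11), giving x = 3.

3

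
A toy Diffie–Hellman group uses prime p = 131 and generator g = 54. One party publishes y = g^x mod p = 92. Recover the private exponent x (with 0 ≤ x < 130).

Baby-step giant-step with m = ceil(sqrt(130)) = 12.
Baby table (54^j mod 131 for j=0..11):
  0:1  1:54  2:34  3:2  4:108  5:68  6:4  7:85
  8:5  9:8  10:39  11:10
Giant step factor: 54^(-12) ≡ 41 (mod 131).
Scan 92·41^i mod 131 for i = 0, 1, …:
  i=0: 92   i=1: 104   i=2: 72   i=3: 70
  i=4: 119   i=5: 32   i=6: 2
Match at i=6, j=3: x = 6·12 + 3 = 75.

75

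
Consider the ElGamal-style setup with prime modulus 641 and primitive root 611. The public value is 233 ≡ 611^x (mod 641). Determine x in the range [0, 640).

364

Baby-step giant-step with m = ceil(sqrt(640)) = 26.
Baby table (611^j mod 641 for j=0..25):
  0:1  1:611  2:259  3:563  4:417  5:310  6:315  7:165
  8:178  9:429  10:591  11:218  12:511  13:54  14:303  15:525
  16:275  17:83  18:74  19:344  20:577  21:638  22:90  23:505
  24:234  25:31
Giant step factor: 611^(-26) ≡ 173 (mod 641).
Scan 233·173^i mod 641 for i = 0, 1, …:
  i=0: 233   i=1: 567   i=2: 18   i=3: 550
  i=4: 282   i=5: 70   i=6: 572   i=7: 242
  i=8: 201   i=9: 159     …   i=13: 352
  i=14: 1
Match at i=14, j=0: x = 14·26 + 0 = 364.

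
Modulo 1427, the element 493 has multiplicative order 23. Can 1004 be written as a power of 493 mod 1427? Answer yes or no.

1004 ∈ ⟨493⟩ iff 1004^23 ≡ 1 (mod 1427), since |⟨493⟩| = 23.
1004^23 mod 1427 = 1.
Since 1 = 1, 1004 lies in the subgroup.

yes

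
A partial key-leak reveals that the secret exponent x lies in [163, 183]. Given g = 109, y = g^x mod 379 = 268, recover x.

Compute 109^163 mod 379 = 278, then multiply by 109 repeatedly:
  109^163=278  109^164=361  109^165=312  109^166=277  109^167=252
  109^168=180  109^169=291  109^170=262  109^171=133  109^172=95
  109^173=122  109^174=33  109^175=186  109^176=187  109^177=296
  109^178=49  109^179=35  109^180=25  109^181=72  109^182=268
Found 268 at exponent 182.

182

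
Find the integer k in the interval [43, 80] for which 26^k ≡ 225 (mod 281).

78

Compute 26^43 mod 281 = 207, then multiply by 26 repeatedly:
  26^43=207  26^44=43  26^45=275  26^46=125  26^47=159
  26^48=200  26^49=142  26^50=39  26^51=171  26^52=231
  26^53=105  26^54=201  26^55=168  26^56=153  26^57=44
  26^58=20  26^59=239  26^60=32  26^61=270  26^62=276
  26^63=151  26^64=273  26^65=73  26^66=212  26^67=173
  26^68=2  26^69=52  26^70=228  26^71=27  26^72=140
  26^73=268  26^74=224  26^75=204  26^76=246  26^77=214
  26^78=225
Found 225 at exponent 78.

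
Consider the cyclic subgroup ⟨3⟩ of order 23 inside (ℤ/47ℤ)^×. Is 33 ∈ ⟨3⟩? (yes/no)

⟨3⟩ has order 23; its elements mod 47 are {1, 2, 3, 4, 6, 7, 8, 9, 12, 14, 16, 17, 18, 21, 24, 25, 27, 28, 32, 34, 36, 37, 42}.
33 is not in this set.

no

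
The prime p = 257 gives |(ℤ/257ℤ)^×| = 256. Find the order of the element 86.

256

The order of 86 must divide p − 1 = 256 = 2^8.
Divisors: 1, 2, 4, 8, 16, 32, 64, 128, 256.
Check each in increasing order: 86^1 ≡ 86;  86^2 ≡ 200;  86^4 ≡ 165;  86^8 ≡ 240;  86^16 ≡ 32;  86^32 ≡ 253;  86^64 ≡ 16;  86^128 ≡ 256;  86^256 ≡ 1.
Smallest exponent giving 1 is 256.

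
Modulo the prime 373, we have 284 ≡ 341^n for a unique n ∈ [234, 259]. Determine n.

Compute 341^234 mod 373 = 361, then multiply by 341 repeatedly:
  341^234=361  341^235=11  341^236=21  341^237=74  341^238=243
  341^239=57  341^240=41  341^241=180  341^242=208  341^243=58
  341^244=9  341^245=85  341^246=264  341^247=131  341^248=284
Found 284 at exponent 248.

248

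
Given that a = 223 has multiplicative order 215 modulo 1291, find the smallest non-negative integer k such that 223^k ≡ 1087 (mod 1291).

56

Baby-step giant-step with m = ceil(sqrt(215)) = 15.
Baby table (223^j mod 1291 for j=0..14):
  0:1  1:223  2:671  3:1168  4:973  5:91  6:928  7:384
  8:426  9:755  10:535  11:533  12:87  13:36  14:282
Giant step factor: 223^(-15) ≡ 623 (mod 1291).
Scan 1087·623^i mod 1291 for i = 0, 1, …:
  i=0: 1087   i=1: 717   i=2: 5   i=3: 533
Match at i=3, j=11: k = 3·15 + 11 = 56.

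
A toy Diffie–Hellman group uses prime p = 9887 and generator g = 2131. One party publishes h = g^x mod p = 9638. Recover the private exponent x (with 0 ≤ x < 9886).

2828

Baby-step giant-step with m = ceil(sqrt(9886)) = 100.
Baby table (2131^j mod 9887 for j=0..99):
  0:1  1:2131  2:3028  3:6344  4:3535  5:9078  6:6246  7:2324
  8:8944  9:7415  10:1939  11:9130  12:8301  13:1588  14:2674  15:3382
  16:9306  17:7651  18:618  19:1987  20:2661  21:5340  22:9490  23:4275
  24:4098  25:2617  26:559  27:4789  28:1975  29:6750  30:8552  31:2571
  32:1403  33:3919  34:6761  35:2332  36:6218  37:1978  38:3256  39:7749
  40:1829  41:2121  42:1492  43:5725  44:9304  45:3389  46:4449  47:9073
  48:5478  49:6958  50:6885  51:9514  52:5984  53:7561  54:6568  55:6303
  56:5147  57:3574  58:3204  59:5694  60:2565  61:8391  62:5525  63:8245
  64:896  65:1185  66:4050  67:9086  68:3520  69:6774  70:374  71:6034
  72:5354  73:9663  74:7119  75:3931  76:2672  77:9007  78:3250  79:4850
  80:3435  81:3605  82:56  83:692  84:1489  85:9219  86:220  87:4131
  88:3731  89:1613  90:6514  91:9873  92:9714  93:7043  94:167  95:9832
  96:1439  97:1539  98:7012  99:3315
Giant step factor: 2131^(-100) ≡ 5650 (mod 9887).
Scan 9638·5650^i mod 9887 for i = 0, 1, …:
  i=0: 9638   i=1: 6991   i=2: 585   i=3: 2992
  i=4: 7917   i=5: 2262   i=6: 6296   i=7: 8861
  i=8: 6769   i=9: 1934     …   i=27: 1969
  i=28: 1975
Match at i=28, j=28: x = 28·100 + 28 = 2828.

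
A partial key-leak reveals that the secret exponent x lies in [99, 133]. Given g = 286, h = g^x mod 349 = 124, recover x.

130

Compute 286^99 mod 349 = 310, then multiply by 286 repeatedly:
  286^99=310  286^100=14  286^101=165  286^102=75  286^103=161
  286^104=327  286^105=339  286^106=281  286^107=96  286^108=234
  286^109=265  286^110=57  286^111=248  286^112=81  286^113=132
  286^114=60  286^115=59  286^116=122  286^117=341  286^118=155
  286^119=7  286^120=257  286^121=212  286^122=255  286^123=338
  286^124=344  286^125=315  286^126=48  286^127=117  286^128=307
  286^129=203  286^130=124
Found 124 at exponent 130.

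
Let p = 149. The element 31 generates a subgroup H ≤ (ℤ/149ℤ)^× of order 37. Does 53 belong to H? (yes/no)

no

53 ∈ ⟨31⟩ iff 53^37 ≡ 1 (mod 149), since |⟨31⟩| = 37.
53^37 mod 149 = 148.
Since 148 ≠ 1, 53 does not lie in the subgroup.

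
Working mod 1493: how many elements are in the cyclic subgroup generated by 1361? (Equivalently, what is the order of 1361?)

373

The order of 1361 must divide p − 1 = 1492 = 2^2 · 373.
Divisors: 1, 2, 4, 373, 746, 1492.
Check each in increasing order: 1361^1 ≡ 1361;  1361^2 ≡ 1001;  1361^4 ≡ 198;  1361^373 ≡ 1.
Smallest exponent giving 1 is 373.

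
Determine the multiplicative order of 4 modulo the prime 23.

11

The order of 4 must divide p − 1 = 22 = 2 · 11.
Divisors: 1, 2, 11, 22.
Check each in increasing order: 4^1 ≡ 4;  4^2 ≡ 16;  4^11 ≡ 1.
Smallest exponent giving 1 is 11.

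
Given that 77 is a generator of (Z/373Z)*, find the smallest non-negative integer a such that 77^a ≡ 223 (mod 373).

Baby-step giant-step with m = ceil(sqrt(372)) = 20.
Baby table (77^j mod 373 for j=0..19):
  0:1  1:77  2:334  3:354  4:29  5:368  6:361  7:195
  8:95  9:228  10:25  11:60  12:144  13:271  14:352  15:248
  16:73  17:26  18:137  19:105
Giant step factor: 77^(-20) ≡ 336 (mod 373).
Scan 223·336^i mod 373 for i = 0, 1, …:
  i=0: 223   i=1: 328   i=2: 173   i=3: 313
  i=4: 355   i=5: 293   i=6: 349   i=7: 142
  i=8: 341   i=9: 65   i=10: 206   i=11: 211
  i=12: 26
Match at i=12, j=17: a = 12·20 + 17 = 257.

257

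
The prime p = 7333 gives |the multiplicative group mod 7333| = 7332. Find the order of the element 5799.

7332

The order of 5799 must divide p − 1 = 7332 = 2^2 · 3 · 13 · 47.
Divisors: 1, 2, 3, 4, 6, 12, 13, 26, 39, 47, 52, 78, 94, 141, 156, 188, 282, 564, 611, 1222, 1833, 2444, 3666, 7332.
Check each in increasing order: 5799^1 ≡ 5799;  5799^2 ≡ 6596;  5799^3 ≡ 1276;  5799^4 ≡ 527;  5799^6 ≡ 250;  5799^12 ≡ 3836;  5799^13 ≡ 3975;  5799^26 ≡ 5343;  5799^39 ≡ 2057;  5799^47 ≡ 3855;  5799^52 ≡ 280;  5799^78 ≡ 108;  5799^94 ≡ 4367;  5799^141 ≡ 5550;  5799^156 ≡ 4331;  5799^188 ≡ 4889;  5799^282 ≡ 3900;  5799^564 ≡ 1358;  5799^611 ≡ 6661;  5799^1222 ≡ 4271;  5799^1833 ≡ 4424;  5799^2444 ≡ 4270;  5799^3666 ≡ 7332;  5799^7332 ≡ 1.
Smallest exponent giving 1 is 7332.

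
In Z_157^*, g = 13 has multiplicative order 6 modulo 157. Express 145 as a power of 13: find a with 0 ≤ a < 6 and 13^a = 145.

5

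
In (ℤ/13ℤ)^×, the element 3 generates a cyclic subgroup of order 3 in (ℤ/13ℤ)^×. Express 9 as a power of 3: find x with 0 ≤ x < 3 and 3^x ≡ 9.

Successive powers of 3 modulo 13:
  3^0=1  3^1=3  3^2=9
So 3^2 ≡ 9 (mod 13), giving x = 2.

2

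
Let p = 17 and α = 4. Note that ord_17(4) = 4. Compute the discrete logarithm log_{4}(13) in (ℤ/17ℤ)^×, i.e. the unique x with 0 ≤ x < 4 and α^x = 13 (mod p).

3

Successive powers of 4 modulo 17:
  4^0=1  4^1=4  4^2=16  4^3=13
So 4^3 ≡ 13 (mod 17), giving x = 3.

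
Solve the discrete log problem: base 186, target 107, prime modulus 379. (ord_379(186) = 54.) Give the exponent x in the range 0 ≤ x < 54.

2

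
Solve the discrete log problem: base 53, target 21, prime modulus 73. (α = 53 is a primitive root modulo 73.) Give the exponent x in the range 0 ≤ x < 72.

51

Baby-step giant-step with m = ceil(sqrt(72)) = 9.
Baby table (53^j mod 73 for j=0..8):
  0:1  1:53  2:35  3:30  4:57  5:28  6:24  7:31
  8:37
Giant step factor: 53^(-9) ≡ 51 (mod 73).
Scan 21·51^i mod 73 for i = 0, 1, …:
  i=0: 21   i=1: 49   i=2: 17   i=3: 64
  i=4: 52   i=5: 24
Match at i=5, j=6: x = 5·9 + 6 = 51.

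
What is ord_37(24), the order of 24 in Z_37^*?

The order of 24 must divide p − 1 = 36 = 2^2 · 3^2.
Divisors: 1, 2, 3, 4, 6, 9, 12, 18, 36.
Check each in increasing order: 24^1 ≡ 24;  24^2 ≡ 21;  24^3 ≡ 23;  24^4 ≡ 34;  24^6 ≡ 11;  24^9 ≡ 31;  24^12 ≡ 10;  24^18 ≡ 36;  24^36 ≡ 1.
Smallest exponent giving 1 is 36.

36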